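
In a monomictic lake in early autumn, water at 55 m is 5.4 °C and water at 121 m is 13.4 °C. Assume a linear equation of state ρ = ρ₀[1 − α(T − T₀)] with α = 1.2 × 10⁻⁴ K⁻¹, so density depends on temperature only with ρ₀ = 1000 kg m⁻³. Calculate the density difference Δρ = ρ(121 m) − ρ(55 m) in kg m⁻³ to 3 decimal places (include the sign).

ΔT = +8.0 K, Δρ/ρ₀ = −αΔT = -9.60 × 10⁻⁴.
Δρ = 1000 × (-9.60 × 10⁻⁴) = -0.960 kg m⁻³.
Negative Δρ: lighter below, statically unstable.

-0.960 kg m⁻³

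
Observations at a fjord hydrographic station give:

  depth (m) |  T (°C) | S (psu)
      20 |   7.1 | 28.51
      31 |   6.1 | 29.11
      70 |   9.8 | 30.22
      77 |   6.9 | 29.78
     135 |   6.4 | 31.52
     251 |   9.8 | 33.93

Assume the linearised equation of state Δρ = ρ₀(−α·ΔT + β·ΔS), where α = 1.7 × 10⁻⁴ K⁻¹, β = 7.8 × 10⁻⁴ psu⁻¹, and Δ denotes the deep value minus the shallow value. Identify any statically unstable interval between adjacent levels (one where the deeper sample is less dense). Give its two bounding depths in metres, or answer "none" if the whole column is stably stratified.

none

Evaluate Δρ/ρ₀ = −αΔT + βΔS across each adjacent pair:
  20–31 m: −αΔT+βΔS = −(1.7 × 10⁻⁴)(-1.0)+(7.8 × 10⁻⁴)(+0.60) = 6.4 × 10⁻⁴ → stable
  31–70 m: −αΔT+βΔS = −(1.7 × 10⁻⁴)(+3.7)+(7.8 × 10⁻⁴)(+1.11) = 2.4 × 10⁻⁴ → stable
  70–77 m: −αΔT+βΔS = −(1.7 × 10⁻⁴)(-2.9)+(7.8 × 10⁻⁴)(-0.44) = 1.5 × 10⁻⁴ → stable
  77–135 m: −αΔT+βΔS = −(1.7 × 10⁻⁴)(-0.5)+(7.8 × 10⁻⁴)(+1.74) = 1.4 × 10⁻³ → stable
  135–251 m: −αΔT+βΔS = −(1.7 × 10⁻⁴)(+3.4)+(7.8 × 10⁻⁴)(+2.41) = 1.3 × 10⁻³ → stable
Every interval has Δρ > 0: the column is stably stratified throughout.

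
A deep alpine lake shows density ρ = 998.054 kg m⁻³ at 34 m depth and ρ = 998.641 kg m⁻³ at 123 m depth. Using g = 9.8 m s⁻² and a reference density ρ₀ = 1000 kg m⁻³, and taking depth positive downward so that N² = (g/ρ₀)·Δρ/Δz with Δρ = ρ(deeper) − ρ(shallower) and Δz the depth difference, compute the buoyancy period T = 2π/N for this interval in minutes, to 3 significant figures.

Δρ = 998.641 − 998.054 = 0.587 kg m⁻³ over Δz = 123 − 34 = 89 m.
N² = (9.8/1000) × (0.587/89) = 6.4636 × 10⁻⁵ s⁻².
N = √(6.4636 × 10⁻⁵) = 8.0397 × 10⁻³ rad s⁻¹, so T = 2π/N = 781.52 s = 13.025 min ≈ 13.0 min.
A positive N² confirms static stability across the interval.

13.0 min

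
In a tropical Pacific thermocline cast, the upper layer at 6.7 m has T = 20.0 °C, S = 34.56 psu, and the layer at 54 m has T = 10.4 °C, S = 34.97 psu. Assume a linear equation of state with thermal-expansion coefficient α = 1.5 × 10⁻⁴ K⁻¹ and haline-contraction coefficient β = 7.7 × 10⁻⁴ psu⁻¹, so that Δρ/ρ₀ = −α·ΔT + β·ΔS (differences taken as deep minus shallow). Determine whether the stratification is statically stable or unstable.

ΔT = 10.4 − 20.0 = -9.6 K and ΔS = 34.97 − 34.56 = +0.41 psu (deep − shallow).
−αΔT = 1.44 × 10⁻³; βΔS = 3.157 × 10⁻⁴; sum Δρ/ρ₀ = 1.7557 × 10⁻³.
Δρ/ρ₀ > 0, so Δρ > 0: deeper water is denser → statically stable.

stable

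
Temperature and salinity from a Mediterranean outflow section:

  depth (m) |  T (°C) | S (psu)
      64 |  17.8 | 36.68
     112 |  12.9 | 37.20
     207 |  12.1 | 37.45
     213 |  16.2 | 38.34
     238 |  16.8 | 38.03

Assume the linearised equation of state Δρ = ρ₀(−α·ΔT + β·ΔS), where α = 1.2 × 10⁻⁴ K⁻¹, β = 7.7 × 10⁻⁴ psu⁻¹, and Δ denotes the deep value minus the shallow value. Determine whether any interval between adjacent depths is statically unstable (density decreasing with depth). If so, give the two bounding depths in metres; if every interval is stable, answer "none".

213–238 m

Evaluate Δρ/ρ₀ = −αΔT + βΔS across each adjacent pair:
  64–112 m: −αΔT+βΔS = −(1.2 × 10⁻⁴)(-4.9)+(7.7 × 10⁻⁴)(+0.52) = 9.9 × 10⁻⁴ → stable
  112–207 m: −αΔT+βΔS = −(1.2 × 10⁻⁴)(-0.8)+(7.7 × 10⁻⁴)(+0.25) = 2.9 × 10⁻⁴ → stable
  207–213 m: −αΔT+βΔS = −(1.2 × 10⁻⁴)(+4.1)+(7.7 × 10⁻⁴)(+0.89) = 1.9 × 10⁻⁴ → stable
  213–238 m: −αΔT+βΔS = −(1.2 × 10⁻⁴)(+0.6)+(7.7 × 10⁻⁴)(-0.31) = -3.1 × 10⁻⁴ → UNSTABLE
The 213–238 m interval has Δρ < 0: lighter water underlies denser water.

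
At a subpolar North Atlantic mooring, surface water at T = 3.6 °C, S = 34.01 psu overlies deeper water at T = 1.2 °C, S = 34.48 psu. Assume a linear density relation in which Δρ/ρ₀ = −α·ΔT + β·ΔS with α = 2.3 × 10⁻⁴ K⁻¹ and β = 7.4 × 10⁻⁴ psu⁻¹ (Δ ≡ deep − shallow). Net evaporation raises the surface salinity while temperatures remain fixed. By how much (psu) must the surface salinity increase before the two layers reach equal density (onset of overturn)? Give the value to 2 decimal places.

Neutral buoyancy requires −α(T_deep − T_surf) + β(S_deep − S_surf′) = 0.
S_surf′ = S_deep − (α/β)·ΔT = 34.48 − (2.3 × 10⁻⁴/7.4 × 10⁻⁴)·(-2.4) = 35.2259 psu.
Increase required: 35.2259 − 34.01 = 1.2159 psu.

1.22 psu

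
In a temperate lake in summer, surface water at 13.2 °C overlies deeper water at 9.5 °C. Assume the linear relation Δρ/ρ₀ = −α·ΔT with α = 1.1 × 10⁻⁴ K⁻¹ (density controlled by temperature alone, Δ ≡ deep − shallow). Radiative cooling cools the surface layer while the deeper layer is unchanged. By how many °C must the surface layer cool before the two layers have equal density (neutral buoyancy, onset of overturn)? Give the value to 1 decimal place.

With temperature the only control, equal density requires T_surf′ = T_deep.
T_surf′ = 9.5 °C.
Cooling required: 13.2 − 9.5 = 3.7 °C.

3.7 °C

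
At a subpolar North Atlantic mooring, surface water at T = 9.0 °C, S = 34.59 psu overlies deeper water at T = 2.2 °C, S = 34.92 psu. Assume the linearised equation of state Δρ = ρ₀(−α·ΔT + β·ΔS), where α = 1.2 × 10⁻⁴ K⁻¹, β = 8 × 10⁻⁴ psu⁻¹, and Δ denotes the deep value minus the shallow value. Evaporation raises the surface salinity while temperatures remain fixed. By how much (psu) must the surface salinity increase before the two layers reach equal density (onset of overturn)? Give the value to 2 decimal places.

1.35 psu

Neutral buoyancy requires −α(T_deep − T_surf) + β(S_deep − S_surf′) = 0.
S_surf′ = S_deep − (α/β)·ΔT = 34.92 − (1.2 × 10⁻⁴/8 × 10⁻⁴)·(-6.8) = 35.9400 psu.
Increase required: 35.9400 − 34.59 = 1.3500 psu.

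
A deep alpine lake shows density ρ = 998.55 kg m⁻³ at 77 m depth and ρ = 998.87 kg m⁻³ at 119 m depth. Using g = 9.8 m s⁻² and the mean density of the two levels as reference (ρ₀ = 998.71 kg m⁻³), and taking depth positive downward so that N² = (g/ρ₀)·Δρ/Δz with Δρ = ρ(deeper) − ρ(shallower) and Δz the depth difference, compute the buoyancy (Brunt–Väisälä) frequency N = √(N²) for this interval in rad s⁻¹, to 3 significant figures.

Δρ = 998.87 − 998.55 = 0.32 kg m⁻³ over Δz = 119 − 77 = 42 m.
N² = (9.8/998.71) × (0.32/42) = 7.4763 × 10⁻⁵ s⁻².
N = √(7.4763 × 10⁻⁵) = 8.6466 × 10⁻³ rad s⁻¹ ≈ 8.65 × 10⁻³ rad s⁻¹.

8.65 × 10⁻³ rad s⁻¹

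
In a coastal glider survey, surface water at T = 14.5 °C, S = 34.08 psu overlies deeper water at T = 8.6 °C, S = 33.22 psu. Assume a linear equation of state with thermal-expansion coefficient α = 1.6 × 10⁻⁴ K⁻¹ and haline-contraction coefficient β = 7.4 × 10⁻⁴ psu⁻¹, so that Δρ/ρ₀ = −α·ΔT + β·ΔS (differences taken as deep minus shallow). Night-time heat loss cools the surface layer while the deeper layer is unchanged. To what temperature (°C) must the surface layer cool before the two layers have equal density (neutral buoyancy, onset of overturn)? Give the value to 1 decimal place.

Neutral buoyancy requires Δρ = 0, i.e. −α(T_deep − T_surf′) + β(S_deep − S_surf) = 0.
T_surf′ = T_deep − (β/α)·ΔS = 8.6 − (7.4 × 10⁻⁴/1.6 × 10⁻⁴)·(-0.86) = 12.577 °C.
Cooling required: 14.5 − (12.577) = 1.923 °C.

12.6 °C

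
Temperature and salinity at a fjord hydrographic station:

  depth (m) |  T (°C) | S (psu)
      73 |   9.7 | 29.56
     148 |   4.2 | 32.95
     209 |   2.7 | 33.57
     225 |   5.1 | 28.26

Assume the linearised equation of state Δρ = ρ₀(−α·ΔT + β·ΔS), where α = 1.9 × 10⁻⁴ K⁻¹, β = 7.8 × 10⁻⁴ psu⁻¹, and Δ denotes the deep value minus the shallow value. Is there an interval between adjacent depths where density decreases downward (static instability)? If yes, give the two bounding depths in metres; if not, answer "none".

209–225 m

Evaluate Δρ/ρ₀ = −αΔT + βΔS across each adjacent pair:
  73–148 m: −αΔT+βΔS = −(1.9 × 10⁻⁴)(-5.5)+(7.8 × 10⁻⁴)(+3.39) = 3.7 × 10⁻³ → stable
  148–209 m: −αΔT+βΔS = −(1.9 × 10⁻⁴)(-1.5)+(7.8 × 10⁻⁴)(+0.62) = 7.7 × 10⁻⁴ → stable
  209–225 m: −αΔT+βΔS = −(1.9 × 10⁻⁴)(+2.4)+(7.8 × 10⁻⁴)(-5.31) = -4.6 × 10⁻³ → UNSTABLE
The 209–225 m interval has Δρ < 0: lighter water underlies denser water.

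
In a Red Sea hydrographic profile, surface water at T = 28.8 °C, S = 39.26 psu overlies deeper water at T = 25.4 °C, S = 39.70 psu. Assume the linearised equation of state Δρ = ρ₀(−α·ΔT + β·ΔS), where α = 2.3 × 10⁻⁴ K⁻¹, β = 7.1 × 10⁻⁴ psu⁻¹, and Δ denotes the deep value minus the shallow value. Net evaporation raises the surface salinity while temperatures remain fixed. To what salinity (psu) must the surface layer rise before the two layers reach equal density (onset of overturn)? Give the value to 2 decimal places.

Neutral buoyancy requires −α(T_deep − T_surf) + β(S_deep − S_surf′) = 0.
S_surf′ = S_deep − (α/β)·ΔT = 39.70 − (2.3 × 10⁻⁴/7.1 × 10⁻⁴)·(-3.4) = 40.8014 psu.
Increase required: 40.8014 − 39.26 = 1.5414 psu.

40.80 psu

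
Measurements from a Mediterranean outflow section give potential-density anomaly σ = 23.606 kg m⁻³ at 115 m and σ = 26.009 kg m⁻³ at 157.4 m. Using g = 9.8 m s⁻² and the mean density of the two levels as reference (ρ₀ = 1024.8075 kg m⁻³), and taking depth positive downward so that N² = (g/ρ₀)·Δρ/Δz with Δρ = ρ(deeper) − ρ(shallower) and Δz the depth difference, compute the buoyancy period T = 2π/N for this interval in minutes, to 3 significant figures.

Δρ = 1026.009 − 1023.606 = 2.403 kg m⁻³ over Δz = 157.4 − 115 = 42.4 m.
N² = (9.8/1024.8075) × (2.403/42.4) = 5.4197 × 10⁻⁴ s⁻².
N = √(5.4197 × 10⁻⁴) = 0.023280 rad s⁻¹, so T = 2π/N = 269.90 s = 4.4983 min ≈ 4.50 min.

4.50 min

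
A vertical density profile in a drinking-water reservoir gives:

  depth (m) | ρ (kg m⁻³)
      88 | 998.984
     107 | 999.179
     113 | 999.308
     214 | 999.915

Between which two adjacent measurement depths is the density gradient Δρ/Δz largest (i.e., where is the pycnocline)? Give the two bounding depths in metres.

107–113 m

Compute the density gradient over each adjacent pair:
  88–107 m: Δρ/Δz = 0.195/19 = 0.010 kg m⁻⁴
  107–113 m: Δρ/Δz = 0.129/6 = 0.022 kg m⁻⁴
  113–214 m: Δρ/Δz = 0.607/101 = 6.0 × 10⁻³ kg m⁻⁴
The largest gradient is in the 107–113 m interval — the pycnocline.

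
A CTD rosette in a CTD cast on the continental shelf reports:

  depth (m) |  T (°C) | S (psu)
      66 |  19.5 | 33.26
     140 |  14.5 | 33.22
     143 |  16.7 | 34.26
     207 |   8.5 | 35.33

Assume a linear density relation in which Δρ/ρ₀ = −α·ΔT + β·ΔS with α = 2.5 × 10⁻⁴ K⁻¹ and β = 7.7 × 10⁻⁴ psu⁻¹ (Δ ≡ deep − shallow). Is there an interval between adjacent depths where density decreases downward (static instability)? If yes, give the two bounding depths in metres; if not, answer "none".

Evaluate Δρ/ρ₀ = −αΔT + βΔS across each adjacent pair:
  66–140 m: −αΔT+βΔS = −(2.5 × 10⁻⁴)(-5.0)+(7.7 × 10⁻⁴)(-0.04) = 1.2 × 10⁻³ → stable
  140–143 m: −αΔT+βΔS = −(2.5 × 10⁻⁴)(+2.2)+(7.7 × 10⁻⁴)(+1.04) = 2.5 × 10⁻⁴ → stable
  143–207 m: −αΔT+βΔS = −(2.5 × 10⁻⁴)(-8.2)+(7.7 × 10⁻⁴)(+1.07) = 2.9 × 10⁻³ → stable
Every interval has Δρ > 0: the column is stably stratified throughout.

none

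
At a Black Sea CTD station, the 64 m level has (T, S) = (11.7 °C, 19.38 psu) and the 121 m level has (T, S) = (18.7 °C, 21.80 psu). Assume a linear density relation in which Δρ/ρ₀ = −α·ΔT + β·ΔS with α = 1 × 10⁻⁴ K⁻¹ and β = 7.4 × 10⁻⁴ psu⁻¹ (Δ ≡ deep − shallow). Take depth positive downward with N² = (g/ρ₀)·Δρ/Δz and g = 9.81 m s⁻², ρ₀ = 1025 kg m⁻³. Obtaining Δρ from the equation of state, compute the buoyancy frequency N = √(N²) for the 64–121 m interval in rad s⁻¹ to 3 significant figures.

0.0137 rad s⁻¹

ΔT = +7.0 K, ΔS = +2.42 psu (deep − shallow).
Δρ/ρ₀ = −αΔT + βΔS = -7.00 × 10⁻⁴ + 1.7908 × 10⁻³ = 1.0908 × 10⁻³, so Δρ ≈ 1.118 kg m⁻³.
N² = (g/ρ₀)·Δρ/Δz = g·(Δρ/ρ₀)/Δz = 9.81 × 1.0908 × 10⁻³ / 57 = 1.8773 × 10⁻⁴ s⁻².
N = √(1.8773 × 10⁻⁴) = 0.013701 rad s⁻¹ ≈ 0.0137 rad s⁻¹.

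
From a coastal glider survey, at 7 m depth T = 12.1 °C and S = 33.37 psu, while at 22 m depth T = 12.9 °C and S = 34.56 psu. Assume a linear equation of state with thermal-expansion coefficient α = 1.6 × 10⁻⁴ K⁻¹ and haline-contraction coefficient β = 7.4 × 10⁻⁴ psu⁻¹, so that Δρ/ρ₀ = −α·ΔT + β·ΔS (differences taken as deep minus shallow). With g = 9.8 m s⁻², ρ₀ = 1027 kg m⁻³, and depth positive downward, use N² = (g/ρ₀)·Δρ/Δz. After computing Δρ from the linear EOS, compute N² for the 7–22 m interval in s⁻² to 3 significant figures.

4.92 × 10⁻⁴ s⁻²

ΔT = +0.8 K, ΔS = +1.19 psu (deep − shallow).
Δρ/ρ₀ = −αΔT + βΔS = -1.28 × 10⁻⁴ + 8.806 × 10⁻⁴ = 7.526 × 10⁻⁴, so Δρ ≈ 0.7729 kg m⁻³.
N² = (g/ρ₀)·Δρ/Δz = g·(Δρ/ρ₀)/Δz = 9.8 × 7.526 × 10⁻⁴ / 15 = 4.9170 × 10⁻⁴ s⁻² ≈ 4.92 × 10⁻⁴ s⁻².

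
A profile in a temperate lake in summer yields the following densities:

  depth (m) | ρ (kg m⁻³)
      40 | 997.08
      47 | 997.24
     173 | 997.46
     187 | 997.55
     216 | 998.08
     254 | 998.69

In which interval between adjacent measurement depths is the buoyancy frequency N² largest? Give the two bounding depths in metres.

40–47 m

Compute the density gradient over each adjacent pair:
  40–47 m: Δρ/Δz = 0.16/7 = 0.023 kg m⁻⁴
  47–173 m: Δρ/Δz = 0.22/126 = 1.7 × 10⁻³ kg m⁻⁴
  173–187 m: Δρ/Δz = 0.09/14 = 6.4 × 10⁻³ kg m⁻⁴
  187–216 m: Δρ/Δz = 0.53/29 = 0.018 kg m⁻⁴
  216–254 m: Δρ/Δz = 0.61/38 = 0.016 kg m⁻⁴
The largest gradient is in the 40–47 m interval — the pycnocline.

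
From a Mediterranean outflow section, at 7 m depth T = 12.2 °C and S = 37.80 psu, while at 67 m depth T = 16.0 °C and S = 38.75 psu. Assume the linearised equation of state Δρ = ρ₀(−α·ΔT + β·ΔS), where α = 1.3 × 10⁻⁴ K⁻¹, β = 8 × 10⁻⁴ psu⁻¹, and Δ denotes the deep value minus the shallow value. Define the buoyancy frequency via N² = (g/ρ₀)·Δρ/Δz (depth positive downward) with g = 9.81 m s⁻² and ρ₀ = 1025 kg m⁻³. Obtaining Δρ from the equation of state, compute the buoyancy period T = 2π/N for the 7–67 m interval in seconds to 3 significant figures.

953 s

ΔT = +3.8 K, ΔS = +0.95 psu (deep − shallow).
Δρ/ρ₀ = −αΔT + βΔS = -4.94 × 10⁻⁴ + 7.60 × 10⁻⁴ = 2.66 × 10⁻⁴, so Δρ ≈ 0.2727 kg m⁻³.
N² = (g/ρ₀)·Δρ/Δz = g·(Δρ/ρ₀)/Δz = 9.81 × 2.66 × 10⁻⁴ / 60 = 4.3491 × 10⁻⁵ s⁻².
N = √(4.3491 × 10⁻⁵) = 6.5948 × 10⁻³ rad s⁻¹ → T = 2π/N = 952.75 s ≈ 953 s.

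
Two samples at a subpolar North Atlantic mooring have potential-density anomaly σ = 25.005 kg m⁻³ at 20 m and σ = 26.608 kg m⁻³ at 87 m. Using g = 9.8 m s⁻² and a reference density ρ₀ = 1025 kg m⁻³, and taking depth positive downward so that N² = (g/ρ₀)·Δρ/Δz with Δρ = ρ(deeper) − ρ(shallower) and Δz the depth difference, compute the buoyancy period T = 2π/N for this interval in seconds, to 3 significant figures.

Δρ = 1026.608 − 1025.005 = 1.603 kg m⁻³ over Δz = 87 − 20 = 67 m.
N² = (9.8/1025) × (1.603/67) = 2.2875 × 10⁻⁴ s⁻².
N = √(2.2875 × 10⁻⁴) = 0.015124 rad s⁻¹, so T = 2π/N = 415.44 s ≈ 415 s.

415 s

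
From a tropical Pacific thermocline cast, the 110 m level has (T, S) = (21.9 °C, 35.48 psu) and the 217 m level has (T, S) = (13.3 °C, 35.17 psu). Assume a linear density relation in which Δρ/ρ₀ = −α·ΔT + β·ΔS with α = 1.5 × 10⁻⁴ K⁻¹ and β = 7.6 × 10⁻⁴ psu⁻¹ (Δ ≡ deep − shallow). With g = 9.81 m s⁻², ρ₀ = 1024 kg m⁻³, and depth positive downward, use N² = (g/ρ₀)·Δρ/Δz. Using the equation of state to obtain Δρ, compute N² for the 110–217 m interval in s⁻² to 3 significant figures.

ΔT = -8.6 K, ΔS = -0.31 psu (deep − shallow).
Δρ/ρ₀ = −αΔT + βΔS = 1.29 × 10⁻³ − 2.356 × 10⁻⁴ = 1.0544 × 10⁻³, so Δρ ≈ 1.080 kg m⁻³.
N² = (g/ρ₀)·Δρ/Δz = g·(Δρ/ρ₀)/Δz = 9.81 × 1.0544 × 10⁻³ / 107 = 9.6670 × 10⁻⁵ s⁻² ≈ 9.67 × 10⁻⁵ s⁻².

9.67 × 10⁻⁵ s⁻²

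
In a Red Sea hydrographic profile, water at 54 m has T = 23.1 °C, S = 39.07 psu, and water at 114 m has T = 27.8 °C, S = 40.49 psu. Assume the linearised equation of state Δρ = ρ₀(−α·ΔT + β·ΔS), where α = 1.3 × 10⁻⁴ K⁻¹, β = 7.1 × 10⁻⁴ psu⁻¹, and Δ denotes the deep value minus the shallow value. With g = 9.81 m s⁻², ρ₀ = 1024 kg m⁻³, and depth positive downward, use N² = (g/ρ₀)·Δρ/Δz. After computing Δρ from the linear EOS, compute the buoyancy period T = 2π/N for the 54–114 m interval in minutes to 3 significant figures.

ΔT = +4.7 K, ΔS = +1.42 psu (deep − shallow).
Δρ/ρ₀ = −αΔT + βΔS = -6.11 × 10⁻⁴ + 1.0082 × 10⁻³ = 3.972 × 10⁻⁴, so Δρ ≈ 0.4067 kg m⁻³.
N² = (g/ρ₀)·Δρ/Δz = g·(Δρ/ρ₀)/Δz = 9.81 × 3.972 × 10⁻⁴ / 60 = 6.4942 × 10⁻⁵ s⁻².
N = √(6.4942 × 10⁻⁵) = 8.0587 × 10⁻³ rad s⁻¹ → T = 2π/N = 779.68 s = 12.995 min ≈ 13.0 min.

13.0 min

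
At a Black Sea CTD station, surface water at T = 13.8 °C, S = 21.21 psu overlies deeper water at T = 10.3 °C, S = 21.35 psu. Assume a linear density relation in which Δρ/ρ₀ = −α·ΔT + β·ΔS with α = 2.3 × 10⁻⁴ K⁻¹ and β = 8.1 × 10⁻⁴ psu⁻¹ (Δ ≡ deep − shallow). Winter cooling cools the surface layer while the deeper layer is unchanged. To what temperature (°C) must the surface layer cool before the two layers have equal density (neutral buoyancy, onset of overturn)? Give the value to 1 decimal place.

Neutral buoyancy requires Δρ = 0, i.e. −α(T_deep − T_surf′) + β(S_deep − S_surf) = 0.
T_surf′ = T_deep − (β/α)·ΔS = 10.3 − (8.1 × 10⁻⁴/2.3 × 10⁻⁴)·(+0.14) = 9.807 °C.
Cooling required: 13.8 − (9.807) = 3.993 °C.

9.8 °C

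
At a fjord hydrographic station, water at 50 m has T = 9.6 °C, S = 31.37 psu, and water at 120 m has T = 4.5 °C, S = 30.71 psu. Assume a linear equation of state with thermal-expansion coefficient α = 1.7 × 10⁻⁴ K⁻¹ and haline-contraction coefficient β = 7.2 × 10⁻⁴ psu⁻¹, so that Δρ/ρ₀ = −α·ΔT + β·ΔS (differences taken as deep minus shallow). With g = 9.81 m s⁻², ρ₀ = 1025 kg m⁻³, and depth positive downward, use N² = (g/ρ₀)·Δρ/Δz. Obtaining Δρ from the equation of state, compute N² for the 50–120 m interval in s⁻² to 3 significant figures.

ΔT = -5.1 K, ΔS = -0.66 psu (deep − shallow).
Δρ/ρ₀ = −αΔT + βΔS = 8.67 × 10⁻⁴ − 4.752 × 10⁻⁴ = 3.918 × 10⁻⁴, so Δρ ≈ 0.4016 kg m⁻³.
N² = (g/ρ₀)·Δρ/Δz = g·(Δρ/ρ₀)/Δz = 9.81 × 3.918 × 10⁻⁴ / 70 = 5.4908 × 10⁻⁵ s⁻² ≈ 5.49 × 10⁻⁵ s⁻².

5.49 × 10⁻⁵ s⁻²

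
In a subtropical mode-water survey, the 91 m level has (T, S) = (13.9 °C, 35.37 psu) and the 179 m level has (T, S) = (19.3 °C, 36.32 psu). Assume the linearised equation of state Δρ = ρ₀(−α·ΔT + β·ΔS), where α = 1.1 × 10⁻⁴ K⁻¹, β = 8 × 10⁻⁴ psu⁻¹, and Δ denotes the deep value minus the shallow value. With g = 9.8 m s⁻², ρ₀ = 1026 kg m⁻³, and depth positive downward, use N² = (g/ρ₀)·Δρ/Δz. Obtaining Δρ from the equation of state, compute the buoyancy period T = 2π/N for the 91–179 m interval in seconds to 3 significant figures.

1.46 × 10³ s

ΔT = +5.4 K, ΔS = +0.95 psu (deep − shallow).
Δρ/ρ₀ = −αΔT + βΔS = -5.94 × 10⁻⁴ + 7.60 × 10⁻⁴ = 1.66 × 10⁻⁴, so Δρ ≈ 0.1703 kg m⁻³.
N² = (g/ρ₀)·Δρ/Δz = g·(Δρ/ρ₀)/Δz = 9.8 × 1.66 × 10⁻⁴ / 88 = 1.8486 × 10⁻⁵ s⁻².
N = √(1.8486 × 10⁻⁵) = 4.2995 × 10⁻³ rad s⁻¹ → T = 2π/N = 1.4614 × 10³ s ≈ 1.46 × 10³ s.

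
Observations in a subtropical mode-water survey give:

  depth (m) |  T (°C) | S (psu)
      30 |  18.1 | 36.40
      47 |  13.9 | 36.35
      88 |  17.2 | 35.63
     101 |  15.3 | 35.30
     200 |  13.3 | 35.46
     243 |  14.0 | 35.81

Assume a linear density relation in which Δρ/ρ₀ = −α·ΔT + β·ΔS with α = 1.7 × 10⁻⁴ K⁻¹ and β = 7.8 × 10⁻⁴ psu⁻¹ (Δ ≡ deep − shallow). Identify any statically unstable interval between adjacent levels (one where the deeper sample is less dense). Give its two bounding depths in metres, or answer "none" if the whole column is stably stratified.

47–88 m

Evaluate Δρ/ρ₀ = −αΔT + βΔS across each adjacent pair:
  30–47 m: −αΔT+βΔS = −(1.7 × 10⁻⁴)(-4.2)+(7.8 × 10⁻⁴)(-0.05) = 6.8 × 10⁻⁴ → stable
  47–88 m: −αΔT+βΔS = −(1.7 × 10⁻⁴)(+3.3)+(7.8 × 10⁻⁴)(-0.72) = -1.1 × 10⁻³ → UNSTABLE
  88–101 m: −αΔT+βΔS = −(1.7 × 10⁻⁴)(-1.9)+(7.8 × 10⁻⁴)(-0.33) = 6.6 × 10⁻⁵ → stable
  101–200 m: −αΔT+βΔS = −(1.7 × 10⁻⁴)(-2.0)+(7.8 × 10⁻⁴)(+0.16) = 4.6 × 10⁻⁴ → stable
  200–243 m: −αΔT+βΔS = −(1.7 × 10⁻⁴)(+0.7)+(7.8 × 10⁻⁴)(+0.35) = 1.5 × 10⁻⁴ → stable
The 47–88 m interval has Δρ < 0: lighter water underlies denser water.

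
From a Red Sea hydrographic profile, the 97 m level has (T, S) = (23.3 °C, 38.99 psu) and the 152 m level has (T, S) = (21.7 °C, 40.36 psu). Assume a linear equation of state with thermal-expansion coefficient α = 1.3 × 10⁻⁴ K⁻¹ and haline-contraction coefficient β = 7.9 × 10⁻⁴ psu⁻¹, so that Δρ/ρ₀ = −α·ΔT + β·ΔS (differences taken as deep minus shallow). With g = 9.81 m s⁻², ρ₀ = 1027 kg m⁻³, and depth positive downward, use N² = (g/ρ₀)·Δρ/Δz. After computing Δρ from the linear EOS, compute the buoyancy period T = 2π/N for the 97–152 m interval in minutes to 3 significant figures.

6.90 min

ΔT = -1.6 K, ΔS = +1.37 psu (deep − shallow).
Δρ/ρ₀ = −αΔT + βΔS = 2.08 × 10⁻⁴ + 1.0823 × 10⁻³ = 1.2903 × 10⁻³, so Δρ ≈ 1.325 kg m⁻³.
N² = (g/ρ₀)·Δρ/Δz = g·(Δρ/ρ₀)/Δz = 9.81 × 1.2903 × 10⁻³ / 55 = 2.3014 × 10⁻⁴ s⁻².
N = √(2.3014 × 10⁻⁴) = 0.015170 rad s⁻¹ → T = 2π/N = 414.18 s = 6.9030 min ≈ 6.90 min.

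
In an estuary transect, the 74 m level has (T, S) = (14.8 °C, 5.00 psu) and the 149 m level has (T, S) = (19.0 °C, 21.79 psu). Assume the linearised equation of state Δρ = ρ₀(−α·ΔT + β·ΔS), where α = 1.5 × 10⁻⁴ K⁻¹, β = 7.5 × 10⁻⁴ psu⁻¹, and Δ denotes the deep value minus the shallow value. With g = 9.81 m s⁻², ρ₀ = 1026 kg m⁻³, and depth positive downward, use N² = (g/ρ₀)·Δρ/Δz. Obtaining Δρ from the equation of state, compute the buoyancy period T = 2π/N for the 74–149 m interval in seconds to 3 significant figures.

ΔT = +4.2 K, ΔS = +16.79 psu (deep − shallow).
Δρ/ρ₀ = −αΔT + βΔS = -6.30 × 10⁻⁴ + 0.0125925 = 0.0119625, so Δρ ≈ 12.27 kg m⁻³.
N² = (g/ρ₀)·Δρ/Δz = g·(Δρ/ρ₀)/Δz = 9.81 × 0.0119625 / 75 = 1.5647 × 10⁻³ s⁻².
N = √(1.5647 × 10⁻³) = 0.039556 rad s⁻¹ → T = 2π/N = 158.84 s ≈ 159 s.

159 s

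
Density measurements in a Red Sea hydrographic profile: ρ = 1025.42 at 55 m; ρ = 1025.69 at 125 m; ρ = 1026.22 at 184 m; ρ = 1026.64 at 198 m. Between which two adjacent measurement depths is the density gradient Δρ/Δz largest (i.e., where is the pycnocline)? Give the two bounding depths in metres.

184–198 m

Compute the density gradient over each adjacent pair:
  55–125 m: Δρ/Δz = 0.27/70 = 3.9 × 10⁻³ kg m⁻⁴
  125–184 m: Δρ/Δz = 0.53/59 = 9.0 × 10⁻³ kg m⁻⁴
  184–198 m: Δρ/Δz = 0.42/14 = 0.030 kg m⁻⁴
The largest gradient is in the 184–198 m interval — the pycnocline.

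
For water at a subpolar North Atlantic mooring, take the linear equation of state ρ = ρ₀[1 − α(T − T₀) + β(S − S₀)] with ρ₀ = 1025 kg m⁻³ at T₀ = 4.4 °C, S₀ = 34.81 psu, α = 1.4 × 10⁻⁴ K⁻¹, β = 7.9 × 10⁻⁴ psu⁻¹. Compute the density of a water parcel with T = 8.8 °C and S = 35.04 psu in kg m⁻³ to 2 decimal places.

T − T₀ = +4.4 K, S − S₀ = +0.23 psu.
Bracket = 1 − α·(+4.4) + β·(+0.23) = 1 + (-4.343 × 10⁻⁴) = 0.9995657.
ρ = 1025 × 0.9995657 = 1024.55 kg m⁻³.

1024.55 kg m⁻³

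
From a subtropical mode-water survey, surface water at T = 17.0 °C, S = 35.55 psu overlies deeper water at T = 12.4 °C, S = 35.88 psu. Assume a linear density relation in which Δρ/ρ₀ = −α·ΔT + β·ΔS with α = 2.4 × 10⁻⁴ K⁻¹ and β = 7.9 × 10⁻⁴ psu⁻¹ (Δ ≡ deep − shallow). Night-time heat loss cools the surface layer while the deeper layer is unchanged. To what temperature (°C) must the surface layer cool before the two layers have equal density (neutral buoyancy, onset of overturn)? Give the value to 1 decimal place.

11.3 °C

Neutral buoyancy requires Δρ = 0, i.e. −α(T_deep − T_surf′) + β(S_deep − S_surf) = 0.
T_surf′ = T_deep − (β/α)·ΔS = 12.4 − (7.9 × 10⁻⁴/2.4 × 10⁻⁴)·(+0.33) = 11.314 °C.
Cooling required: 17.0 − (11.314) = 5.686 °C.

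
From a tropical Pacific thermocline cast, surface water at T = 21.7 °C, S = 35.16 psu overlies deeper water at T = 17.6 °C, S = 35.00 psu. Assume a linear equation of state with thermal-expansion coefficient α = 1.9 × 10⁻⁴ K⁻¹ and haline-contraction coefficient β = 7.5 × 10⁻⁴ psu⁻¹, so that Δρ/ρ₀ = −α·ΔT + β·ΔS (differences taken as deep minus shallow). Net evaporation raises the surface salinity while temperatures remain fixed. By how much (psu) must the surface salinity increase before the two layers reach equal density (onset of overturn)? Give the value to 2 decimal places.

Neutral buoyancy requires −α(T_deep − T_surf) + β(S_deep − S_surf′) = 0.
S_surf′ = S_deep − (α/β)·ΔT = 35.00 − (1.9 × 10⁻⁴/7.5 × 10⁻⁴)·(-4.1) = 36.0387 psu.
Increase required: 36.0387 − 35.16 = 0.8787 psu.

0.88 psu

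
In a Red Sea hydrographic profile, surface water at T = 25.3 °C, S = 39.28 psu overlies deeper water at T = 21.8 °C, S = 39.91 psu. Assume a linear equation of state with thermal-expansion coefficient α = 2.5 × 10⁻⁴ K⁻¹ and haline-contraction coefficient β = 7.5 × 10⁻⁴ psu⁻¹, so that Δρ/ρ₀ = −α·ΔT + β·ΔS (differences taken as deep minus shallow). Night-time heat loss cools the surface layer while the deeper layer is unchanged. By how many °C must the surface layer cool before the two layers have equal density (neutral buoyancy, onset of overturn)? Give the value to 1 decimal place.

5.4 °C

Neutral buoyancy requires Δρ = 0, i.e. −α(T_deep − T_surf′) + β(S_deep − S_surf) = 0.
T_surf′ = T_deep − (β/α)·ΔS = 21.8 − (7.5 × 10⁻⁴/2.5 × 10⁻⁴)·(+0.63) = 19.910 °C.
Cooling required: 25.3 − (19.910) = 5.390 °C.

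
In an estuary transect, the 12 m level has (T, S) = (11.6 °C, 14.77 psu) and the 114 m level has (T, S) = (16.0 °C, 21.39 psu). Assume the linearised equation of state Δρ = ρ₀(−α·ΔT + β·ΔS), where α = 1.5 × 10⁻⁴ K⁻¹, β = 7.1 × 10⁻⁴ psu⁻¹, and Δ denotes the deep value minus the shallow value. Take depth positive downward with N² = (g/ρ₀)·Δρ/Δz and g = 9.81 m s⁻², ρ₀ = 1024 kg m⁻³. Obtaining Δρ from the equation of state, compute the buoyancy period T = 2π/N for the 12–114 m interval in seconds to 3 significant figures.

319 s

ΔT = +4.4 K, ΔS = +6.62 psu (deep − shallow).
Δρ/ρ₀ = −αΔT + βΔS = -6.60 × 10⁻⁴ + 4.7002 × 10⁻³ = 4.0402 × 10⁻³, so Δρ ≈ 4.137 kg m⁻³.
N² = (g/ρ₀)·Δρ/Δz = g·(Δρ/ρ₀)/Δz = 9.81 × 4.0402 × 10⁻³ / 102 = 3.8857 × 10⁻⁴ s⁻².
N = √(3.8857 × 10⁻⁴) = 0.019712 rad s⁻¹ → T = 2π/N = 318.75 s ≈ 319 s.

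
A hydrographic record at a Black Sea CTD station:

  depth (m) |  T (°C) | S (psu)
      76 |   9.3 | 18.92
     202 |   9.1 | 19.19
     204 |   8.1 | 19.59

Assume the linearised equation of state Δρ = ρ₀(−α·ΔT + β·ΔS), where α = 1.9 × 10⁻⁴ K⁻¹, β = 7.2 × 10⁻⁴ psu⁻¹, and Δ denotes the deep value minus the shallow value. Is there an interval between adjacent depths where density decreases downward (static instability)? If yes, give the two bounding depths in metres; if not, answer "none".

none

Evaluate Δρ/ρ₀ = −αΔT + βΔS across each adjacent pair:
  76–202 m: −αΔT+βΔS = −(1.9 × 10⁻⁴)(-0.2)+(7.2 × 10⁻⁴)(+0.27) = 2.3 × 10⁻⁴ → stable
  202–204 m: −αΔT+βΔS = −(1.9 × 10⁻⁴)(-1.0)+(7.2 × 10⁻⁴)(+0.40) = 4.8 × 10⁻⁴ → stable
Every interval has Δρ > 0: the column is stably stratified throughout.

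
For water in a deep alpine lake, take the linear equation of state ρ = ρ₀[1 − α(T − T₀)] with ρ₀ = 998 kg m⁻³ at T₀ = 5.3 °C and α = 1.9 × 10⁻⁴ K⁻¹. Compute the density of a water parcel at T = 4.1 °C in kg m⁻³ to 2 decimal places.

T − T₀ = -1.2 K.
Bracket = 1 − α·(-1.2) = 1 + (2.28 × 10⁻⁴) = 1.0002280.
ρ = 998 × 1.0002280 = 998.23 kg m⁻³.

998.23 kg m⁻³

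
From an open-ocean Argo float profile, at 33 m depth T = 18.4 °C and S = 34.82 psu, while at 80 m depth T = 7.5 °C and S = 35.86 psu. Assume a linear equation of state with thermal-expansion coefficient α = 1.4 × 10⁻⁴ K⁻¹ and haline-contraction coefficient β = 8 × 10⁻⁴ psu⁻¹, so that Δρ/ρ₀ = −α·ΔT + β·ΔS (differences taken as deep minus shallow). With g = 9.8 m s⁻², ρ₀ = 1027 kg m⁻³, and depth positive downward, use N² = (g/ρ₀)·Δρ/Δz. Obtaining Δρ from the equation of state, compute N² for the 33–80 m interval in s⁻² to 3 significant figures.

ΔT = -10.9 K, ΔS = +1.04 psu (deep − shallow).
Δρ/ρ₀ = −αΔT + βΔS = 1.526 × 10⁻³ + 8.32 × 10⁻⁴ = 2.358 × 10⁻³, so Δρ ≈ 2.422 kg m⁻³.
N² = (g/ρ₀)·Δρ/Δz = g·(Δρ/ρ₀)/Δz = 9.8 × 2.358 × 10⁻³ / 47 = 4.9167 × 10⁻⁴ s⁻² ≈ 4.92 × 10⁻⁴ s⁻².

4.92 × 10⁻⁴ s⁻²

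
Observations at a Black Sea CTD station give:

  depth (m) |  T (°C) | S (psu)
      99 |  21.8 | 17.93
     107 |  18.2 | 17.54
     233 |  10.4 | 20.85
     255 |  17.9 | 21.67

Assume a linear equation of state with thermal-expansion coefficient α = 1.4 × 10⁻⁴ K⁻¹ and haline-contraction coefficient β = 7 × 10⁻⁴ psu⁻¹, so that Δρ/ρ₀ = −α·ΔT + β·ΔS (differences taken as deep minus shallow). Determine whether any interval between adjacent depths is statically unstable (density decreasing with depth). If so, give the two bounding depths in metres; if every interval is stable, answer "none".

Evaluate Δρ/ρ₀ = −αΔT + βΔS across each adjacent pair:
  99–107 m: −αΔT+βΔS = −(1.4 × 10⁻⁴)(-3.6)+(7 × 10⁻⁴)(-0.39) = 2.3 × 10⁻⁴ → stable
  107–233 m: −αΔT+βΔS = −(1.4 × 10⁻⁴)(-7.8)+(7 × 10⁻⁴)(+3.31) = 3.4 × 10⁻³ → stable
  233–255 m: −αΔT+βΔS = −(1.4 × 10⁻⁴)(+7.5)+(7 × 10⁻⁴)(+0.82) = -4.8 × 10⁻⁴ → UNSTABLE
The 233–255 m interval has Δρ < 0: lighter water underlies denser water.

233–255 m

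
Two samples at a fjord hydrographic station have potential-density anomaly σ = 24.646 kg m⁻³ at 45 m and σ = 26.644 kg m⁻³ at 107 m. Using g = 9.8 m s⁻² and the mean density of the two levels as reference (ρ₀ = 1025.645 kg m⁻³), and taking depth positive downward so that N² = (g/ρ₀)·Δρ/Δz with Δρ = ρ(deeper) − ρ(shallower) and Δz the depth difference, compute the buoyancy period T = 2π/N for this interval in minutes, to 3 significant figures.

Δρ = 1026.644 − 1024.646 = 1.998 kg m⁻³ over Δz = 107 − 45 = 62 m.
N² = (9.8/1025.645) × (1.998/62) = 3.0792 × 10⁻⁴ s⁻².
N = √(3.0792 × 10⁻⁴) = 0.017548 rad s⁻¹, so T = 2π/N = 358.06 s = 5.9677 min ≈ 5.97 min.

5.97 min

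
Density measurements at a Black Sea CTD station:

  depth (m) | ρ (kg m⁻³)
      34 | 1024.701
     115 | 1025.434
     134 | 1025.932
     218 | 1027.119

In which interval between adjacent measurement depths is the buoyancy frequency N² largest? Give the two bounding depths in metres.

115–134 m

Compute the density gradient over each adjacent pair:
  34–115 m: Δρ/Δz = 0.733/81 = 9.0 × 10⁻³ kg m⁻⁴
  115–134 m: Δρ/Δz = 0.498/19 = 0.026 kg m⁻⁴
  134–218 m: Δρ/Δz = 1.187/84 = 0.014 kg m⁻⁴
The largest gradient is in the 115–134 m interval — the pycnocline.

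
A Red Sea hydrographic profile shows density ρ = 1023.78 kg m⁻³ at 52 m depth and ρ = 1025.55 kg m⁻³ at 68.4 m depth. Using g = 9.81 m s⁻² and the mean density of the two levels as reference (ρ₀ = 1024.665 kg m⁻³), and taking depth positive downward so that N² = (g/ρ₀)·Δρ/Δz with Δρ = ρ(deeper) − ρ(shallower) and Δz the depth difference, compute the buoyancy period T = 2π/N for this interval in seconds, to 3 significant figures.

Δρ = 1025.55 − 1023.78 = 1.77 kg m⁻³ over Δz = 68.4 − 52 = 16.4 m.
N² = (9.81/1024.665) × (1.77/16.4) = 1.0333 × 10⁻³ s⁻².
N = √(1.0333 × 10⁻³) = 0.032145 rad s⁻¹, so T = 2π/N = 195.46 s ≈ 195 s.

195 s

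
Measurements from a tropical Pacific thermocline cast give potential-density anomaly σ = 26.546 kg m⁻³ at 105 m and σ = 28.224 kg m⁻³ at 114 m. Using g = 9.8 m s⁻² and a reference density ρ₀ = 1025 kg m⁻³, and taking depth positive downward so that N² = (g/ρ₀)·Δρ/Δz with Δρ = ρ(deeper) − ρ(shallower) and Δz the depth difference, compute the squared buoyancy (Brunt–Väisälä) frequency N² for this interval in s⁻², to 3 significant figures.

1.78 × 10⁻³ s⁻²

Δρ = 1028.224 − 1026.546 = 1.678 kg m⁻³ over Δz = 114 − 105 = 9 m.
N² = (9.8/1025) × (1.678/9) = 1.7826 × 10⁻³ s⁻² ≈ 1.78 × 10⁻³ s⁻².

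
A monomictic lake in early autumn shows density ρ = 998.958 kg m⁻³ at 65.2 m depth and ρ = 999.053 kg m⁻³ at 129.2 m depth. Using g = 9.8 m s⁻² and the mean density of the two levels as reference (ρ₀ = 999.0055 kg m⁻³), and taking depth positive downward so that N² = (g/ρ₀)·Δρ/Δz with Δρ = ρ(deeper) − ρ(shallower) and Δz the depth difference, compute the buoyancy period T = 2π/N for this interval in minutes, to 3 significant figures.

Δρ = 999.053 − 998.958 = 0.095 kg m⁻³ over Δz = 129.2 − 65.2 = 64 m.
N² = (9.8/999.0055) × (0.095/64) = 1.4561 × 10⁻⁵ s⁻².
N = √(1.4561 × 10⁻⁵) = 3.8159 × 10⁻³ rad s⁻¹, so T = 2π/N = 1.6466 × 10³ s = 27.443 min ≈ 27.4 min.
N² > 0, so the interval is statically stable.

27.4 min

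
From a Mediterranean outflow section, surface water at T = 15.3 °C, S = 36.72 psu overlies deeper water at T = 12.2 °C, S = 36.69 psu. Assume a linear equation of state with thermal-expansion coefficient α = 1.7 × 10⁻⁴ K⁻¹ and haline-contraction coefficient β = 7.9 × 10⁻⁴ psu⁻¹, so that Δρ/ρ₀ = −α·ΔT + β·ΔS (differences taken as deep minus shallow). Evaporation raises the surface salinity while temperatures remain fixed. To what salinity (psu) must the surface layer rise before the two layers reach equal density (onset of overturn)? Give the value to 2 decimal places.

37.36 psu

Neutral buoyancy requires −α(T_deep − T_surf) + β(S_deep − S_surf′) = 0.
S_surf′ = S_deep − (α/β)·ΔT = 36.69 − (1.7 × 10⁻⁴/7.9 × 10⁻⁴)·(-3.1) = 37.3571 psu.
Increase required: 37.3571 − 36.72 = 0.6371 psu.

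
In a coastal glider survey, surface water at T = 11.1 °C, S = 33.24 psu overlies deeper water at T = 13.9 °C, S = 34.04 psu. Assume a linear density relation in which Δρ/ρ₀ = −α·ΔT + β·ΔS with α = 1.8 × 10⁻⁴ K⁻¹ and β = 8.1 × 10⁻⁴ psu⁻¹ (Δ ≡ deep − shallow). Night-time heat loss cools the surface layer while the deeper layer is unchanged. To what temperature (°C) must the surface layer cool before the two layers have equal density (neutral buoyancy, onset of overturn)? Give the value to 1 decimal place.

Neutral buoyancy requires Δρ = 0, i.e. −α(T_deep − T_surf′) + β(S_deep − S_surf) = 0.
T_surf′ = T_deep − (β/α)·ΔS = 13.9 − (8.1 × 10⁻⁴/1.8 × 10⁻⁴)·(+0.80) = 10.300 °C.
Cooling required: 11.1 − (10.300) = 0.800 °C.

10.3 °C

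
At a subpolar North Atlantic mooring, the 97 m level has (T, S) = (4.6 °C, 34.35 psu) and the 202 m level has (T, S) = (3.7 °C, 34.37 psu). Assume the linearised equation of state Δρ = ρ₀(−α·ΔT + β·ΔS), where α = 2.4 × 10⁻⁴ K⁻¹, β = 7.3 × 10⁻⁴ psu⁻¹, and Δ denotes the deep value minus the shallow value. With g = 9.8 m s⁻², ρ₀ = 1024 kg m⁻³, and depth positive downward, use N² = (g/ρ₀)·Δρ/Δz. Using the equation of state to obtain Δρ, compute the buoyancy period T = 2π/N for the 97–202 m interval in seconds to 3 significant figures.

ΔT = -0.9 K, ΔS = +0.02 psu (deep − shallow).
Δρ/ρ₀ = −αΔT + βΔS = 2.16 × 10⁻⁴ + 1.46 × 10⁻⁵ = 2.306 × 10⁻⁴, so Δρ ≈ 0.2361 kg m⁻³.
N² = (g/ρ₀)·Δρ/Δz = g·(Δρ/ρ₀)/Δz = 9.8 × 2.306 × 10⁻⁴ / 105 = 2.1523 × 10⁻⁵ s⁻².
N = √(2.1523 × 10⁻⁵) = 4.6393 × 10⁻³ rad s⁻¹ → T = 2π/N = 1.3543 × 10³ s ≈ 1.35 × 10³ s.

1.35 × 10³ s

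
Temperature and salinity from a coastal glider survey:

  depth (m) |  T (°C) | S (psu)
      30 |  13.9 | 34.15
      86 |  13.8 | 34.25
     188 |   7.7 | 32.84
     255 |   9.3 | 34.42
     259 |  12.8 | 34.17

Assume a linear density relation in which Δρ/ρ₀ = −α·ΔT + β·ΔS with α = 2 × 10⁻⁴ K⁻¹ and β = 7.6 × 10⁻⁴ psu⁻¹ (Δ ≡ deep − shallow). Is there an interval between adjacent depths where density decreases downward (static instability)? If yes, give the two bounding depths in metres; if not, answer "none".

255–259 m

Evaluate Δρ/ρ₀ = −αΔT + βΔS across each adjacent pair:
  30–86 m: −αΔT+βΔS = −(2 × 10⁻⁴)(-0.1)+(7.6 × 10⁻⁴)(+0.10) = 9.6 × 10⁻⁵ → stable
  86–188 m: −αΔT+βΔS = −(2 × 10⁻⁴)(-6.1)+(7.6 × 10⁻⁴)(-1.41) = 1.5 × 10⁻⁴ → stable
  188–255 m: −αΔT+βΔS = −(2 × 10⁻⁴)(+1.6)+(7.6 × 10⁻⁴)(+1.58) = 8.8 × 10⁻⁴ → stable
  255–259 m: −αΔT+βΔS = −(2 × 10⁻⁴)(+3.5)+(7.6 × 10⁻⁴)(-0.25) = -8.9 × 10⁻⁴ → UNSTABLE
The 255–259 m interval has Δρ < 0: lighter water underlies denser water.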